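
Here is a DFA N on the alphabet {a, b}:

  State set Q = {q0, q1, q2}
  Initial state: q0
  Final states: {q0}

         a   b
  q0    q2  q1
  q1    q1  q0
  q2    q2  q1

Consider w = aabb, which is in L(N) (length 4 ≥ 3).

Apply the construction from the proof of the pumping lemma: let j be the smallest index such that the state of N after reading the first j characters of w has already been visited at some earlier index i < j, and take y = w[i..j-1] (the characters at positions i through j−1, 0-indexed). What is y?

a

Run of N on w = a a b b:
  step 0: q0  (start)
  step 1: q2  (read a: q0→q2)
  step 2: q2  (read a: q2→q2)   ← first repeat (q2 seen earlier)
  step 3: q1  (read b: q2→q1)
  step 4: q0  (read b: q1→q0)

So i = 1, j = 2, giving x = w[0:1] = a, y = w[1:2] = a, z = w[2:4] = bb.
Check: |xy| = 2 ≤ 3 and |y| = 1 ≥ 1. Reading y takes N from q2 back to q2, so every xyⁱz is accepted.
Since N has 3 states, any run of length ≥ 3 visits 3+1 states, so by pigeonhole some state repeats within the first 3 steps — that repeat gives the pumpable loop.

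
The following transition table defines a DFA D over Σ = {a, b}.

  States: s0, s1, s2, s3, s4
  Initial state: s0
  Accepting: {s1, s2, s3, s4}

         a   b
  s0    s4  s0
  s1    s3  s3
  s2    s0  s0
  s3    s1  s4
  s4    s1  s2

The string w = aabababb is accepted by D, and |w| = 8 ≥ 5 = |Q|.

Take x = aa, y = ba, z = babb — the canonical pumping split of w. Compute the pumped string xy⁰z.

aababb

xy⁰z = xz = aa·babb = aababb.
Reading y = ba takes D from s1 back to s1, so after x the machine is still in s1, and z then leads to the accepting state s4. Hence aababb ∈ L(D).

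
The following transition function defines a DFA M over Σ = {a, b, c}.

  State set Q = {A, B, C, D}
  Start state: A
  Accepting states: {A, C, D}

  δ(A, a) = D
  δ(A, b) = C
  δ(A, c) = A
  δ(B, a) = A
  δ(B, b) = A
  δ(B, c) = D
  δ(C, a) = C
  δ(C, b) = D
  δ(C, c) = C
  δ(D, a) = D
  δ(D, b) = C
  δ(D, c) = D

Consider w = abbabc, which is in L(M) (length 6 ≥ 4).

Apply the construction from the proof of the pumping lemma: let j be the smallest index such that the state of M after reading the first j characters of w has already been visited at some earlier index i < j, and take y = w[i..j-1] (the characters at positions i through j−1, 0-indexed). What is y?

Run of M on w = a b b a b c:
  step 0: A  (start)
  step 1: D  (read a: A→D)
  step 2: C  (read b: D→C)
  step 3: D  (read b: C→D)   ← first repeat (D seen earlier)
  step 4: D  (read a: D→D)
  step 5: C  (read b: D→C)
  step 6: C  (read c: C→C)

So i = 1, j = 3, giving x = w[0:1] = a, y = w[1:3] = bb, z = w[3:6] = abc.
Check: |xy| = 3 ≤ 4 and |y| = 2 ≥ 1. Reading y takes M from D back to D, so every xyⁱz is accepted.
Since M has 4 states, any run of length ≥ 4 visits 4+1 states, so by pigeonhole some state repeats within the first 4 steps — that repeat gives the pumpable loop.

bb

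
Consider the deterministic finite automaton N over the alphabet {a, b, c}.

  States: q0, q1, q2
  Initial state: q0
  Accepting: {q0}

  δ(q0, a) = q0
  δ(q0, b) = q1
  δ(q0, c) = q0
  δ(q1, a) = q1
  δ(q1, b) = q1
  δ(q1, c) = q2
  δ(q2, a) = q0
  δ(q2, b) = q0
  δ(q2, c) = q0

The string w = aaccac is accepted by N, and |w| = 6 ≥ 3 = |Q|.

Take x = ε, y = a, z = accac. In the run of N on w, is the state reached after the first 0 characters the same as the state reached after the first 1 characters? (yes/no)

yes

Run of N on the first 1 characters of w = a:
  step 0: q0  (start)
  step 1: q0  (read a: q0→q0)

After x (step 0): q0. After xy (step 1): q0.
They match, so y = a drives N around a cycle from q0 back to itself; pumping y any number of times keeps N in q0 before reading z, and xyⁱz ∈ L(N) for every i ≥ 0.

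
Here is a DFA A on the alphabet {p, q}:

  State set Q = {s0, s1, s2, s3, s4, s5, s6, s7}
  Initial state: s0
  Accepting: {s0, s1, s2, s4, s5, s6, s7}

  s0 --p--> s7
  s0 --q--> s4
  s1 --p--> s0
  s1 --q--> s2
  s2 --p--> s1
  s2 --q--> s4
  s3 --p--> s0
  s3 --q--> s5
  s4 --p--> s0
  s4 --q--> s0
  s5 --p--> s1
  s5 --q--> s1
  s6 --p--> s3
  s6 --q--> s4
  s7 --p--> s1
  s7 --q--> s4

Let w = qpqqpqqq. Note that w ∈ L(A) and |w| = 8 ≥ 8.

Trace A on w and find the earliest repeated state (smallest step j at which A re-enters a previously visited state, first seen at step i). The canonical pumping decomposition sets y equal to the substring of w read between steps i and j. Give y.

State sequence: s0 -q-> s4 -p-> s0 -q-> s4 -q-> s0 -p-> s7 -q-> s4 -q-> s0 -q-> s4
First repeat at step 2: s0 was already visited.

So i = 0, j = 2, giving x = w[0:0] = ε, y = w[0:2] = qp, z = w[2:8] = qqpqqq.
Check: |xy| = 2 ≤ 8 and |y| = 2 ≥ 1. Reading y takes A from s0 back to s0, so every xyⁱz is accepted.

qp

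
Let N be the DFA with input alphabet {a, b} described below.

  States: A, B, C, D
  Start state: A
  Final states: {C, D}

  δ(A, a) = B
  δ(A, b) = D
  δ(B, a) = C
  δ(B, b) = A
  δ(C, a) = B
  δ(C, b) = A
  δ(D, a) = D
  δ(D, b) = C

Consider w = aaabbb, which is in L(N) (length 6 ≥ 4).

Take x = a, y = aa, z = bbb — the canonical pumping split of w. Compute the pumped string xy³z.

xy^3z = a·aa·aa·aa·bbb = aaaaaaabbb.
Reading y = aa takes N from B back to B, so after x·y·y·y the machine is still in B, and z then leads to the accepting state C. Hence aaaaaaabbb ∈ L(N).

aaaaaaabbb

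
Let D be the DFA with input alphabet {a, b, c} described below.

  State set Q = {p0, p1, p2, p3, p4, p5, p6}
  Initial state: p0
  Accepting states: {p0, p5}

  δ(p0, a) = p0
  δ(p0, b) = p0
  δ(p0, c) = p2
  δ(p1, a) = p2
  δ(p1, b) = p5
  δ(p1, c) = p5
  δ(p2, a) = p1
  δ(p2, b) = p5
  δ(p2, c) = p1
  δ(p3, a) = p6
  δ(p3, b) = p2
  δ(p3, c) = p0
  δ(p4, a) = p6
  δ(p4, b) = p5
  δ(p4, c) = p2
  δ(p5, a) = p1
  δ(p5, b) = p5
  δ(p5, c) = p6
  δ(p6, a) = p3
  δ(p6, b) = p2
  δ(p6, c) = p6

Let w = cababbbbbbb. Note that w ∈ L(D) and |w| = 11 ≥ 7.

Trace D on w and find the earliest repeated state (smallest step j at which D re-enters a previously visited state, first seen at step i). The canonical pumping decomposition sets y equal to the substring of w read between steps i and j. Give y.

ba

Run of D on w = c a b a b b b b b b b:
  step 0: p0  (start)
  step 1: p2  (read c: p0→p2)
  step 2: p1  (read a: p2→p1)
  step 3: p5  (read b: p1→p5)
  step 4: p1  (read a: p5→p1)   ← first repeat (p1 seen earlier)
  step 5: p5  (read b: p1→p5)
  step 6: p5  (read b: p5→p5)
  step 7: p5  (read b: p5→p5)
  step 8: p5  (read b: p5→p5)
  step 9: p5  (read b: p5→p5)
  step 10: p5  (read b: p5→p5)
  step 11: p5  (read b: p5→p5)

So i = 2, j = 4, giving x = w[0:2] = ca, y = w[2:4] = ba, z = w[4:11] = bbbbbbb.
Check: |xy| = 4 ≤ 7 and |y| = 2 ≥ 1. Reading y takes D from p1 back to p1, so every xyⁱz is accepted.
Since D has 7 states, any run of length ≥ 7 visits 7+1 states, so by pigeonhole some state repeats within the first 7 steps — that repeat gives the pumpable loop.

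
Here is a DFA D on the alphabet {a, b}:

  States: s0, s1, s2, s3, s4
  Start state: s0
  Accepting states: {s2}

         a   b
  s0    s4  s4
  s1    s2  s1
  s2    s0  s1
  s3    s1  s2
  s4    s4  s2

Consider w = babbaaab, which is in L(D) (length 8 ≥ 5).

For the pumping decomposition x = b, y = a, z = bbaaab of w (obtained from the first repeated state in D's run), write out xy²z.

xy^2z = b·a·a·bbaaab = baabbaaab.
Reading y = a takes D from s4 back to s4, so after x·y·y the machine is still in s4, and z then leads to the accepting state s2. Hence baabbaaab ∈ L(D).

baabbaaab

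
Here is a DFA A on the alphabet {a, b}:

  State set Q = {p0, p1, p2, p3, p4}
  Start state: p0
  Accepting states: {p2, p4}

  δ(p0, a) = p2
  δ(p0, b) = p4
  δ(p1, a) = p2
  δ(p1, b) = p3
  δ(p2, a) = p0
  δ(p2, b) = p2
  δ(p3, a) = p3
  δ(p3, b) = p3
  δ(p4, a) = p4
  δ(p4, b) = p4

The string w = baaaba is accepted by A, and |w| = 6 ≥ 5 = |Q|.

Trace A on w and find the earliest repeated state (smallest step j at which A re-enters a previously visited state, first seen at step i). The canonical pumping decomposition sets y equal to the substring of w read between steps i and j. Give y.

Run of A on w = b a a a b a:
  step 0: p0  (start)
  step 1: p4  (read b: p0→p4)
  step 2: p4  (read a: p4→p4)   ← first repeat (p4 seen earlier)
  step 3: p4  (read a: p4→p4)
  step 4: p4  (read a: p4→p4)
  step 5: p4  (read b: p4→p4)
  step 6: p4  (read a: p4→p4)

So i = 1, j = 2, giving x = w[0:1] = b, y = w[1:2] = a, z = w[2:6] = aaba.
Check: |xy| = 2 ≤ 5 and |y| = 1 ≥ 1. Reading y takes A from p4 back to p4, so every xyⁱz is accepted.
With |Q| = 5, pigeonhole forces a state repeat no later than step 5; the substring read between the first and second visits to that state can be pumped.

a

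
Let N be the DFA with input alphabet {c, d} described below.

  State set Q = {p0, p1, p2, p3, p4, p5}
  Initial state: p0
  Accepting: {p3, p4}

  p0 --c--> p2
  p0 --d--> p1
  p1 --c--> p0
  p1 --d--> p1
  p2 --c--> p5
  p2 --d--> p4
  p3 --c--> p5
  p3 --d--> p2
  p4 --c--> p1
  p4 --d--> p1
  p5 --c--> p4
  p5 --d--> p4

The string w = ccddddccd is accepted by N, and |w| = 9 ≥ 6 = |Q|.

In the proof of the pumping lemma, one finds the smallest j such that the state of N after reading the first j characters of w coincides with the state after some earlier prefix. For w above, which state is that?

Run of N on w = c c d d d d c c d:
  step 0: p0  (start)
  step 1: p2  (read c: p0→p2)
  step 2: p5  (read c: p2→p5)
  step 3: p4  (read d: p5→p4)
  step 4: p1  (read d: p4→p1)
  step 5: p1  (read d: p1→p1)   ← first repeat (p1 seen earlier)
  step 6: p1  (read d: p1→p1)
  step 7: p0  (read c: p1→p0)
  step 8: p2  (read c: p0→p2)
  step 9: p4  (read d: p2→p4)

The earliest repeat is at step j = 5: N is in p1, which it already visited at step i = 4.

p1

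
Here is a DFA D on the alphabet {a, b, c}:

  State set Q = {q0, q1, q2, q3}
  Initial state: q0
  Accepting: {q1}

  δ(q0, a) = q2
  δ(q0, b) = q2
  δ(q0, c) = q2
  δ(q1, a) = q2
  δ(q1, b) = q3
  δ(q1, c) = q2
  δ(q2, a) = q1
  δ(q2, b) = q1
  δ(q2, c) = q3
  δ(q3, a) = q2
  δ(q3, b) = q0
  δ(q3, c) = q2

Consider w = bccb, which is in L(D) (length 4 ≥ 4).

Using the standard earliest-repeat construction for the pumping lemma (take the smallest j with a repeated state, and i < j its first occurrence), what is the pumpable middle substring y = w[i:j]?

cc

Run of D on w = b c c b:
  step 0: q0  (start)
  step 1: q2  (read b: q0→q2)
  step 2: q3  (read c: q2→q3)
  step 3: q2  (read c: q3→q2)   ← first repeat (q2 seen earlier)
  step 4: q1  (read b: q2→q1)

So i = 1, j = 3, giving x = w[0:1] = b, y = w[1:3] = cc, z = w[3:4] = b.
Check: |xy| = 3 ≤ 4 and |y| = 2 ≥ 1. Reading y takes D from q2 back to q2, so every xyⁱz is accepted.
Since D has 4 states, any run of length ≥ 4 visits 4+1 states, so by pigeonhole some state repeats within the first 4 steps — that repeat gives the pumpable loop.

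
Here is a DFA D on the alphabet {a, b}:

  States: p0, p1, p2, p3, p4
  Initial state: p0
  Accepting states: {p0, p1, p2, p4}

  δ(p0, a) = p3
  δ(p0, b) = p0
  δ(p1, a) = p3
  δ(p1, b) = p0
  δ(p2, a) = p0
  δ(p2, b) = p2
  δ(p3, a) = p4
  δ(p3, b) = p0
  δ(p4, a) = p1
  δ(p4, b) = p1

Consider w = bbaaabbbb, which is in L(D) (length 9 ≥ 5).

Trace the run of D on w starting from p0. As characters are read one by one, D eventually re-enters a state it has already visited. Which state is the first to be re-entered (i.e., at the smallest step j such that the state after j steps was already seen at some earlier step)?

Run of D on w = b b a a a b b b b:
  step 0: p0  (start)
  step 1: p0  (read b: p0→p0)   ← first repeat (p0 seen earlier)
  step 2: p0  (read b: p0→p0)
  step 3: p3  (read a: p0→p3)
  step 4: p4  (read a: p3→p4)
  step 5: p1  (read a: p4→p1)
  step 6: p0  (read b: p1→p0)
  step 7: p0  (read b: p0→p0)
  step 8: p0  (read b: p0→p0)
  step 9: p0  (read b: p0→p0)

The earliest repeat is at step j = 1: D is in p0, which it already visited at step i = 0.

p0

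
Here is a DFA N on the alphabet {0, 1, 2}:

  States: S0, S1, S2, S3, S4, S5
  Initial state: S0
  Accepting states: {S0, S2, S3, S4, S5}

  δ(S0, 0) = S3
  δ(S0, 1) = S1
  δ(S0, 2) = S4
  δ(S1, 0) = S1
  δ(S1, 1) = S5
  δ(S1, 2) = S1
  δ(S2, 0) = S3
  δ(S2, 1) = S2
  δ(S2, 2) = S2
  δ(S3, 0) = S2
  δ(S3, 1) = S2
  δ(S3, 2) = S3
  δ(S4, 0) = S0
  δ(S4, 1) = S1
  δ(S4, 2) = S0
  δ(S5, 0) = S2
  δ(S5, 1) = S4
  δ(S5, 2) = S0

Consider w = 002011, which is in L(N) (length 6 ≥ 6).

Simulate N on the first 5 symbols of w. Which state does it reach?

S2

Run of N on the first 5 characters of w = 0 0 2 0 1:
  step 0: S0  (start)
  step 1: S3  (read 0: S0→S3)
  step 2: S2  (read 0: S3→S2)
  step 3: S2  (read 2: S2→S2)
  step 4: S3  (read 0: S2→S3)
  step 5: S2  (read 1: S3→S2)

After reading 5 characters, N is in state S2.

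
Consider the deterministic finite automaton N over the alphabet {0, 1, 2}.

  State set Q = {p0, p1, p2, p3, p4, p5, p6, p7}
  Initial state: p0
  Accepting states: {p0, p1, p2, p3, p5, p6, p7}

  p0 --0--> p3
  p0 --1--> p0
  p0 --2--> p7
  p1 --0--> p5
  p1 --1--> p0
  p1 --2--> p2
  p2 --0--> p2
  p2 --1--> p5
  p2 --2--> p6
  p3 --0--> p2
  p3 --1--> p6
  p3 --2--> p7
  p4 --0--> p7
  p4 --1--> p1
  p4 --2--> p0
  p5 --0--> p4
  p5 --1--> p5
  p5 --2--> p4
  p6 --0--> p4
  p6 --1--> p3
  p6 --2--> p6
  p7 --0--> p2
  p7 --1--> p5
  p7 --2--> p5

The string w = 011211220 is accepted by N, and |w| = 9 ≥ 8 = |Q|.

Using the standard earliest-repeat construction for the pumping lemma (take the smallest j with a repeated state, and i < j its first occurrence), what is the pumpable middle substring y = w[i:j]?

Run of N on w = 0 1 1 2 1 1 2 2 0:
  step 0: p0  (start)
  step 1: p3  (read 0: p0→p3)
  step 2: p6  (read 1: p3→p6)
  step 3: p3  (read 1: p6→p3)   ← first repeat (p3 seen earlier)
  step 4: p7  (read 2: p3→p7)
  step 5: p5  (read 1: p7→p5)
  step 6: p5  (read 1: p5→p5)
  step 7: p4  (read 2: p5→p4)
  step 8: p0  (read 2: p4→p0)
  step 9: p3  (read 0: p0→p3)

So i = 1, j = 3, giving x = w[0:1] = 0, y = w[1:3] = 11, z = w[3:9] = 211220.
Check: |xy| = 3 ≤ 8 and |y| = 2 ≥ 1. Reading y takes N from p3 back to p3, so every xyⁱz is accepted.

11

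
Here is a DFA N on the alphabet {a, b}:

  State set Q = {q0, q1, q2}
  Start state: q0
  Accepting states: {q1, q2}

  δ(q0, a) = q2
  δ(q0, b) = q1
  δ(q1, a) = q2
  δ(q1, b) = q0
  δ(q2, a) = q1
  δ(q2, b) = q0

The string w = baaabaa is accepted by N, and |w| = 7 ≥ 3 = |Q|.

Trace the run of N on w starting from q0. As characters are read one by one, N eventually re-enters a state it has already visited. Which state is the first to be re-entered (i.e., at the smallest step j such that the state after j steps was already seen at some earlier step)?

q1

State sequence: q0 -b-> q1 -a-> q2 -a-> q1 -a-> q2 -b-> q0 -a-> q2 -a-> q1
First repeat at step 3: q1 was already visited.

The earliest repeat is at step j = 3: N is in q1, which it already visited at step i = 1.
The DFA has 3 states, so the proof of the pumping lemma guarantees a repeated state among the first 3+1 visited; the segment between the two visits is the pumpable y.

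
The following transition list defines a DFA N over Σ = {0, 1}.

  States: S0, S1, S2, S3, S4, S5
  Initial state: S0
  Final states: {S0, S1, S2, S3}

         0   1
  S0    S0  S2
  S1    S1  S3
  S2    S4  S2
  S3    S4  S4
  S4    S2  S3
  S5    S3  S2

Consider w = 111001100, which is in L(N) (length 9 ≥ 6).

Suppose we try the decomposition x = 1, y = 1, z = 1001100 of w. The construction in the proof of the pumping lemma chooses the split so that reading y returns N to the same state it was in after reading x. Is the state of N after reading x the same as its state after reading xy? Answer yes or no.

State sequence: S0 -1-> S2 -1-> S2

After x (step 1): S2. After xy (step 2): S2.
They match, so y = 1 drives N around a cycle from S2 back to itself; pumping y any number of times keeps N in S2 before reading z, and xyⁱz ∈ L(N) for every i ≥ 0.

yes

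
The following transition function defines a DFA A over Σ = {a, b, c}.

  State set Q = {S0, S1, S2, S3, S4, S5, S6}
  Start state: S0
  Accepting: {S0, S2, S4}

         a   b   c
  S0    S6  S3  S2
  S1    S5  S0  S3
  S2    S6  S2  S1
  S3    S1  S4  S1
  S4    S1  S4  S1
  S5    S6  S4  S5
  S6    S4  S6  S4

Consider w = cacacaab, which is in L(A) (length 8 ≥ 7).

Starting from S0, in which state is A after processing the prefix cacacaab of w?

State sequence: S0 -c-> S2 -a-> S6 -c-> S4 -a-> S1 -c-> S3 -a-> S1 -a-> S5 -b-> S4

After reading 8 characters, A is in state S4.

S4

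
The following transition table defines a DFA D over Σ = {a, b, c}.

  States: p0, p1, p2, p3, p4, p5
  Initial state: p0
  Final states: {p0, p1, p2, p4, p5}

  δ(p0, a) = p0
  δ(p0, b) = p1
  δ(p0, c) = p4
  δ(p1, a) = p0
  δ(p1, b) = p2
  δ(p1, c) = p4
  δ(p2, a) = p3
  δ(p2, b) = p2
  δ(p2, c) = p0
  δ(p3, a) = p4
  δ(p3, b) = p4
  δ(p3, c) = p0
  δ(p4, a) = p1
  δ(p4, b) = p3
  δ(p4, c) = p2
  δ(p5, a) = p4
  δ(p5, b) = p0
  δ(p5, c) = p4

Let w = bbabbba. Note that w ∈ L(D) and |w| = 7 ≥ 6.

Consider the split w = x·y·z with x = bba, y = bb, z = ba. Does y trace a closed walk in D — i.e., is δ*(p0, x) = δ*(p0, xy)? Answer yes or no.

yes

State sequence: p0 -b-> p1 -b-> p2 -a-> p3 -b-> p4 -b-> p3

After x (step 3): p3. After xy (step 5): p3.
They match, so y = bb drives D around a cycle from p3 back to itself; pumping y any number of times keeps D in p3 before reading z, and xyⁱz ∈ L(D) for every i ≥ 0.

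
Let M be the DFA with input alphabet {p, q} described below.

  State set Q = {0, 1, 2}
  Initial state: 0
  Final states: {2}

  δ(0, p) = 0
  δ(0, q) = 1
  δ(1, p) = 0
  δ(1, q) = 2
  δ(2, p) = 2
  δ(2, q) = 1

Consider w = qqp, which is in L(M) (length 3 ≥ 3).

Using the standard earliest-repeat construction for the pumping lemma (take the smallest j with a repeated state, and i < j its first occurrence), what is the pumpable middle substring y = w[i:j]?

Run of M on w = q q p:
  step 0: 0  (start)
  step 1: 1  (read q: 0→1)
  step 2: 2  (read q: 1→2)
  step 3: 2  (read p: 2→2)   ← first repeat (2 seen earlier)

So i = 2, j = 3, giving x = w[0:2] = qq, y = w[2:3] = p, z = w[3:3] = ε.
Check: |xy| = 3 ≤ 3 and |y| = 1 ≥ 1. Reading y takes M from 2 back to 2, so every xyⁱz is accepted.
With |Q| = 3, pigeonhole forces a state repeat no later than step 3; the substring read between the first and second visits to that state can be pumped.

p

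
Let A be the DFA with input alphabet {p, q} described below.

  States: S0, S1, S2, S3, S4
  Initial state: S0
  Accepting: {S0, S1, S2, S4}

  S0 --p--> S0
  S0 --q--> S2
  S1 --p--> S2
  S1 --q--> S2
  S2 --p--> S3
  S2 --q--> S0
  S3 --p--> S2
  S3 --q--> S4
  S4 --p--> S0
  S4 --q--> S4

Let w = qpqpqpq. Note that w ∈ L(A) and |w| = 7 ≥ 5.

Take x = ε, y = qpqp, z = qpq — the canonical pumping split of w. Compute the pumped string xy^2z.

xy^2z = ε·qpqp·qpqp·qpq = qpqpqpqpqpq.
Reading y = qpqp takes A from S0 back to S0, so after x·y·y the machine is still in S0, and z then leads to the accepting state S4. Hence qpqpqpqpqpq ∈ L(A).

qpqpqpqpqpq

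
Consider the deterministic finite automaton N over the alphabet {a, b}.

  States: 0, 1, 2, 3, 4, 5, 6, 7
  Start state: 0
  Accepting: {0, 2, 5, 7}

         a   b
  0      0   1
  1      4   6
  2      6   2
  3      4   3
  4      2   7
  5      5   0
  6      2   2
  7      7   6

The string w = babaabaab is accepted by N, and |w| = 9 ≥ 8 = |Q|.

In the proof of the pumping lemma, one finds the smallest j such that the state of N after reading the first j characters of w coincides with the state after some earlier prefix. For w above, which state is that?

7

State sequence: 0 -b-> 1 -a-> 4 -b-> 7 -a-> 7 -a-> 7 -b-> 6 -a-> 2 -a-> 6 -b-> 2
First repeat at step 4: 7 was already visited.

The earliest repeat is at step j = 4: N is in 7, which it already visited at step i = 3.
Pumping length from the standard proof: p = 8 (the number of states). The repeated state found above gives |xy| = j ≤ 8 and |y| = j − i ≥ 1.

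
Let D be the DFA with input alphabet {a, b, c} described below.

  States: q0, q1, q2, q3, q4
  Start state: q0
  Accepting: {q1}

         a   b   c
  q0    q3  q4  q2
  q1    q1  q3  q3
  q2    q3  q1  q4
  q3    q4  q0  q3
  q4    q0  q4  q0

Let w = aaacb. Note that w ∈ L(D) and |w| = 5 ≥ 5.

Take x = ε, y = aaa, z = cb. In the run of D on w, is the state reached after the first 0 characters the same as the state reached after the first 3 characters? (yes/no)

yes

State sequence: q0 -a-> q3 -a-> q4 -a-> q0

After x (step 0): q0. After xy (step 3): q0.
They match, so y = aaa drives D around a cycle from q0 back to itself; pumping y any number of times keeps D in q0 before reading z, and xyⁱz ∈ L(D) for every i ≥ 0.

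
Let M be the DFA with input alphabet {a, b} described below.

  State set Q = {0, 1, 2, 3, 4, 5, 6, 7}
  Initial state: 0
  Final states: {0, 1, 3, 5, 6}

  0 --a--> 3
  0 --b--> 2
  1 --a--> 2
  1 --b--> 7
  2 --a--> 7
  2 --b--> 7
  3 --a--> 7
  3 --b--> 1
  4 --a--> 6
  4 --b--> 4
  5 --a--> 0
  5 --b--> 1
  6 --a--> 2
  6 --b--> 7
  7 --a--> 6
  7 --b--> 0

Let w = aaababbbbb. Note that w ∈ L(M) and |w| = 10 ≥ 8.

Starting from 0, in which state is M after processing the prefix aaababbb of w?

2

Run of M on the first 8 characters of w = a a a b a b b b:
  step 0: 0  (start)
  step 1: 3  (read a: 0→3)
  step 2: 7  (read a: 3→7)
  step 3: 6  (read a: 7→6)
  step 4: 7  (read b: 6→7)
  step 5: 6  (read a: 7→6)
  step 6: 7  (read b: 6→7)
  step 7: 0  (read b: 7→0)
  step 8: 2  (read b: 0→2)

After reading 8 characters, M is in state 2.
(This kind of state-tracing is the core of the pumping-lemma construction: with 8 states, pigeonhole forces a repeat within the first 8 steps.)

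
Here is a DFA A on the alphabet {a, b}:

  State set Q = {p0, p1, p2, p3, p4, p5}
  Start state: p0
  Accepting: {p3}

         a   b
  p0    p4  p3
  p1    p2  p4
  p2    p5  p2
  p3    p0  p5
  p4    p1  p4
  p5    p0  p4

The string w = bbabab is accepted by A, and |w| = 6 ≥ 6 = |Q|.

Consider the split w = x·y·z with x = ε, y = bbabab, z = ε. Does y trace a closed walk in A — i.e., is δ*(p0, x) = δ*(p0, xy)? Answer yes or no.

State sequence: p0 -b-> p3 -b-> p5 -a-> p0 -b-> p3 -a-> p0 -b-> p3

After x (step 0): p0. After xy (step 6): p3.
They differ (p0 ≠ p3), so y is not a cycle from the state after x; this split is not the one the pumping-lemma construction produces, and pumping y need not keep the string in L(A).

no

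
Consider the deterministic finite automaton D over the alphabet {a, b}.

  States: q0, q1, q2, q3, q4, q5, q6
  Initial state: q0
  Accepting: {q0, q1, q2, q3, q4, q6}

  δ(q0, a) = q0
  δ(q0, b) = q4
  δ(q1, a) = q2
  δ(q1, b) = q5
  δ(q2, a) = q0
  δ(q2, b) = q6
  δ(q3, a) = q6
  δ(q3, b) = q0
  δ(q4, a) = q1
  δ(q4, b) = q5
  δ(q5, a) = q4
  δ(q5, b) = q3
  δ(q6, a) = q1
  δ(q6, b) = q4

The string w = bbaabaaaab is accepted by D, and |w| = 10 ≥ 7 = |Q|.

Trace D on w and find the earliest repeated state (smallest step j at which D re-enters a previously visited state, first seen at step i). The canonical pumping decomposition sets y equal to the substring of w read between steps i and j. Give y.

ba

Run of D on w = b b a a b a a a a b:
  step 0: q0  (start)
  step 1: q4  (read b: q0→q4)
  step 2: q5  (read b: q4→q5)
  step 3: q4  (read a: q5→q4)   ← first repeat (q4 seen earlier)
  step 4: q1  (read a: q4→q1)
  step 5: q5  (read b: q1→q5)
  step 6: q4  (read a: q5→q4)
  step 7: q1  (read a: q4→q1)
  step 8: q2  (read a: q1→q2)
  step 9: q0  (read a: q2→q0)
  step 10: q4  (read b: q0→q4)

So i = 1, j = 3, giving x = w[0:1] = b, y = w[1:3] = ba, z = w[3:10] = abaaaab.
Check: |xy| = 3 ≤ 7 and |y| = 2 ≥ 1. Reading y takes D from q4 back to q4, so every xyⁱz is accepted.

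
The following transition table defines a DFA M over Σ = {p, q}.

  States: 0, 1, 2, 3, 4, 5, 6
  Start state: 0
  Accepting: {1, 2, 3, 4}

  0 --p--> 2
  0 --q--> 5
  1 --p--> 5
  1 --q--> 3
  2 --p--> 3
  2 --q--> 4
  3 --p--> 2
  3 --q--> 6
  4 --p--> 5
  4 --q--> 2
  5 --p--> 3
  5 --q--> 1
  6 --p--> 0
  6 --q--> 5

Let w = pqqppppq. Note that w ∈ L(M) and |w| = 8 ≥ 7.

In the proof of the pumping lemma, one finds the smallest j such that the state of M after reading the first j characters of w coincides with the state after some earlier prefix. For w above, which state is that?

2

State sequence: 0 -p-> 2 -q-> 4 -q-> 2 -p-> 3 -p-> 2 -p-> 3 -p-> 2 -q-> 4
First repeat at step 3: 2 was already visited.

The earliest repeat is at step j = 3: M is in 2, which it already visited at step i = 1.
Pumping length from the standard proof: p = 7 (the number of states). The repeated state found above gives |xy| = j ≤ 7 and |y| = j − i ≥ 1.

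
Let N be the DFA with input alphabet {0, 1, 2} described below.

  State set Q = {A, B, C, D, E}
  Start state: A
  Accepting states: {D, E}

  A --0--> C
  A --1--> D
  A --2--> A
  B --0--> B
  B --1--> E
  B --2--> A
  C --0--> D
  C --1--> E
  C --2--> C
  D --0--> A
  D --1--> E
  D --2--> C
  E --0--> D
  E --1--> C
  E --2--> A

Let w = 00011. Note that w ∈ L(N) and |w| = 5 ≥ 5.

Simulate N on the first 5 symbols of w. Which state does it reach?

State sequence: A -0-> C -0-> D -0-> A -1-> D -1-> E

After reading 5 characters, N is in state E.

E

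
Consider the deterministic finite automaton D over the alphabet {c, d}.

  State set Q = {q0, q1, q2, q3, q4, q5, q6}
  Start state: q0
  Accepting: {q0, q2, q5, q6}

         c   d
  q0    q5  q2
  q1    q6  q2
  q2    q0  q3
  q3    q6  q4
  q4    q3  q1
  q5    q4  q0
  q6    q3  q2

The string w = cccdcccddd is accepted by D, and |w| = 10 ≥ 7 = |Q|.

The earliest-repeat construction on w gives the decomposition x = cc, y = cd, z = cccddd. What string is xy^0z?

xy⁰z = xz = cc·cccddd = cccccddd.
Reading y = cd takes D from q4 back to q4, so after x the machine is still in q4, and z then leads to the accepting state q2. Hence cccccddd ∈ L(D).

cccccddd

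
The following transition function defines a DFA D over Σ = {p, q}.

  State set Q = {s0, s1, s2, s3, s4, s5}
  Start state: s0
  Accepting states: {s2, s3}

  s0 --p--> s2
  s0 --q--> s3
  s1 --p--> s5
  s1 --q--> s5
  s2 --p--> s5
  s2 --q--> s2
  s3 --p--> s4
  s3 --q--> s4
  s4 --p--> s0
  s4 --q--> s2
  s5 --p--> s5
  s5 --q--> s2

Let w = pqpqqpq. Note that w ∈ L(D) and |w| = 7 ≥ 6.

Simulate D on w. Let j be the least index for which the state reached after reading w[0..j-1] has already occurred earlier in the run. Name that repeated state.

s2

Run of D on w = p q p q q p q:
  step 0: s0  (start)
  step 1: s2  (read p: s0→s2)
  step 2: s2  (read q: s2→s2)   ← first repeat (s2 seen earlier)
  step 3: s5  (read p: s2→s5)
  step 4: s2  (read q: s5→s2)
  step 5: s2  (read q: s2→s2)
  step 6: s5  (read p: s2→s5)
  step 7: s2  (read q: s5→s2)

The earliest repeat is at step j = 2: D is in s2, which it already visited at step i = 1.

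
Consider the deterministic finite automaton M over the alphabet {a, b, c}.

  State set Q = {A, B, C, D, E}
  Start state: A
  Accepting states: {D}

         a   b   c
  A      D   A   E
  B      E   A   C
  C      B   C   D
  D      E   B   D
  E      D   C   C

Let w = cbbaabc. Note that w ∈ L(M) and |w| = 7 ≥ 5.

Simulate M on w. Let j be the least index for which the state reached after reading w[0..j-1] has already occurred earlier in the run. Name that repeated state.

C

State sequence: A -c-> E -b-> C -b-> C -a-> B -a-> E -b-> C -c-> D
First repeat at step 3: C was already visited.

The earliest repeat is at step j = 3: M is in C, which it already visited at step i = 2.
With |Q| = 5, pigeonhole forces a state repeat no later than step 5; the substring read between the first and second visits to that state can be pumped.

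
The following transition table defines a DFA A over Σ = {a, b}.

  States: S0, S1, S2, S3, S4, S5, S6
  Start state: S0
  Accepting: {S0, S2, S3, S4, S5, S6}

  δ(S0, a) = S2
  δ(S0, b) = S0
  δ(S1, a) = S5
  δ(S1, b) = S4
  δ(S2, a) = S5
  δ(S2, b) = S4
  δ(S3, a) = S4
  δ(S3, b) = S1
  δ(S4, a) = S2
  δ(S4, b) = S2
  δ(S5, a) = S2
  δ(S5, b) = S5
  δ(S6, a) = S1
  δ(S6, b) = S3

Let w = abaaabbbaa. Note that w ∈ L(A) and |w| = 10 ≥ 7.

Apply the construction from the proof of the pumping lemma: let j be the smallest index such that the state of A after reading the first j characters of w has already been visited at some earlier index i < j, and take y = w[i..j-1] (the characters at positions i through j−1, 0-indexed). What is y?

State sequence: S0 -a-> S2 -b-> S4 -a-> S2 -a-> S5 -a-> S2 -b-> S4 -b-> S2 -b-> S4 -a-> S2 -a-> S5
First repeat at step 3: S2 was already visited.

So i = 1, j = 3, giving x = w[0:1] = a, y = w[1:3] = ba, z = w[3:10] = aabbbaa.
Check: |xy| = 3 ≤ 7 and |y| = 2 ≥ 1. Reading y takes A from S2 back to S2, so every xyⁱz is accepted.
With |Q| = 7, pigeonhole forces a state repeat no later than step 7; the substring read between the first and second visits to that state can be pumped.

ba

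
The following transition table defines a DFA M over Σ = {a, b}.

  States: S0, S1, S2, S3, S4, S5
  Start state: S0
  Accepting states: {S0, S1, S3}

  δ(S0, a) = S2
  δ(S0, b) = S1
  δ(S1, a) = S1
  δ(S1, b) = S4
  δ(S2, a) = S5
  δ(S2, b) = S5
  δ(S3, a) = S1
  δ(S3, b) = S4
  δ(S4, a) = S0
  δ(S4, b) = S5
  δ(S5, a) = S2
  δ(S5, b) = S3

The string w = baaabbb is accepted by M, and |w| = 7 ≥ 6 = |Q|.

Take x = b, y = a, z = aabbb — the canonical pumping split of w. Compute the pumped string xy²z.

baaaabbb

xy^2z = b·a·a·aabbb = baaaabbb.
Reading y = a takes M from S1 back to S1, so after x·y·y the machine is still in S1, and z then leads to the accepting state S3. Hence baaaabbb ∈ L(M).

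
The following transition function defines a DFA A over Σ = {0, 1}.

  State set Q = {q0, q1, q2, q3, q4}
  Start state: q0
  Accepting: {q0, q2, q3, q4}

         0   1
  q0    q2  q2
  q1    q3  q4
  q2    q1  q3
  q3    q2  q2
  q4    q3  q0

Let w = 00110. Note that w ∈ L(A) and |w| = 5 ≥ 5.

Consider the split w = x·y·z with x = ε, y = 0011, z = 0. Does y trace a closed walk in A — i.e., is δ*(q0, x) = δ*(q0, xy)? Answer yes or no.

State sequence: q0 -0-> q2 -0-> q1 -1-> q4 -1-> q0

After x (step 0): q0. After xy (step 4): q0.
They match, so y = 0011 drives A around a cycle from q0 back to itself; pumping y any number of times keeps A in q0 before reading z, and xyⁱz ∈ L(A) for every i ≥ 0.

yes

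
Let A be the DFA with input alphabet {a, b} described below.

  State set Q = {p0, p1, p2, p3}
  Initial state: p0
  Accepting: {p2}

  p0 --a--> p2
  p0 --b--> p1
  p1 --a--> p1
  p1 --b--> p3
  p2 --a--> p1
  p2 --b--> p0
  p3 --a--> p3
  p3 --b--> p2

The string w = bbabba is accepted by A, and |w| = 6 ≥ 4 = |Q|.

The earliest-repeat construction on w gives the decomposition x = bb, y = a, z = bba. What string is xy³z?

xy^3z = bb·a·a·a·bba = bbaaabba.
Reading y = a takes A from p3 back to p3, so after x·y·y·y the machine is still in p3, and z then leads to the accepting state p2. Hence bbaaabba ∈ L(A).

bbaaabba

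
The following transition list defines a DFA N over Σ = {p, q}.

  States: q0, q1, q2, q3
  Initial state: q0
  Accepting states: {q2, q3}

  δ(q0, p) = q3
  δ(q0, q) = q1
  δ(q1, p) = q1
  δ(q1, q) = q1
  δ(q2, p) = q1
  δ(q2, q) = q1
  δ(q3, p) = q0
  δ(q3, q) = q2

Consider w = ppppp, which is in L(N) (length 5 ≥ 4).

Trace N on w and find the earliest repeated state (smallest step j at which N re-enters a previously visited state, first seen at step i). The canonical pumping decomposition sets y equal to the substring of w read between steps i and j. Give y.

pp

State sequence: q0 -p-> q3 -p-> q0 -p-> q3 -p-> q0 -p-> q3
First repeat at step 2: q0 was already visited.

So i = 0, j = 2, giving x = w[0:0] = ε, y = w[0:2] = pp, z = w[2:5] = ppp.
Check: |xy| = 2 ≤ 4 and |y| = 2 ≥ 1. Reading y takes N from q0 back to q0, so every xyⁱz is accepted.
Since N has 4 states, any run of length ≥ 4 visits 4+1 states, so by pigeonhole some state repeats within the first 4 steps — that repeat gives the pumpable loop.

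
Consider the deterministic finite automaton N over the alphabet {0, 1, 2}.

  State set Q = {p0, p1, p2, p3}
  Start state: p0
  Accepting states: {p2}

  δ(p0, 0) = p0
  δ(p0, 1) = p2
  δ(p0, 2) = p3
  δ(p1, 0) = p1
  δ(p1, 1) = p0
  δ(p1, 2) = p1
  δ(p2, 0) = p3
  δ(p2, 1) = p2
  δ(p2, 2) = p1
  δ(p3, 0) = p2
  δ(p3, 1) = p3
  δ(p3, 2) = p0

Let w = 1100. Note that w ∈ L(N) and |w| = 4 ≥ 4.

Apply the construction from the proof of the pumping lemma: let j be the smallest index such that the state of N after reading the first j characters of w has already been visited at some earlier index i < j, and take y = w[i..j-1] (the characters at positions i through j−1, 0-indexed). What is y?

Run of N on w = 1 1 0 0:
  step 0: p0  (start)
  step 1: p2  (read 1: p0→p2)
  step 2: p2  (read 1: p2→p2)   ← first repeat (p2 seen earlier)
  step 3: p3  (read 0: p2→p3)
  step 4: p2  (read 0: p3→p2)

So i = 1, j = 2, giving x = w[0:1] = 1, y = w[1:2] = 1, z = w[2:4] = 00.
Check: |xy| = 2 ≤ 4 and |y| = 1 ≥ 1. Reading y takes N from p2 back to p2, so every xyⁱz is accepted.

1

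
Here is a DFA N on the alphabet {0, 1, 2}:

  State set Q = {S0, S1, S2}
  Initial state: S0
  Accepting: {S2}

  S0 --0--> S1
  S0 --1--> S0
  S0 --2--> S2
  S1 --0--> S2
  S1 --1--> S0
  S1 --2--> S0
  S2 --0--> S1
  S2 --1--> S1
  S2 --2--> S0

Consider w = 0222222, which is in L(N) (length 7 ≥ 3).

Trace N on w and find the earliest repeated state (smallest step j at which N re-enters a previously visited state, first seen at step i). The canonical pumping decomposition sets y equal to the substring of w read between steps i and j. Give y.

Run of N on w = 0 2 2 2 2 2 2:
  step 0: S0  (start)
  step 1: S1  (read 0: S0→S1)
  step 2: S0  (read 2: S1→S0)   ← first repeat (S0 seen earlier)
  step 3: S2  (read 2: S0→S2)
  step 4: S0  (read 2: S2→S0)
  step 5: S2  (read 2: S0→S2)
  step 6: S0  (read 2: S2→S0)
  step 7: S2  (read 2: S0→S2)

So i = 0, j = 2, giving x = w[0:0] = ε, y = w[0:2] = 02, z = w[2:7] = 22222.
Check: |xy| = 2 ≤ 3 and |y| = 2 ≥ 1. Reading y takes N from S0 back to S0, so every xyⁱz is accepted.

02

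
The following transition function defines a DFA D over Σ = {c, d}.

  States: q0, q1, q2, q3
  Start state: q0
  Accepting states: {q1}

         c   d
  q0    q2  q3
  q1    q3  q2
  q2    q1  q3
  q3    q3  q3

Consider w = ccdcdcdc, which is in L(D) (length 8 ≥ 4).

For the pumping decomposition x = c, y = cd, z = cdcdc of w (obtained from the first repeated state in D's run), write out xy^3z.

xy^3z = c·cd·cd·cd·cdcdc = ccdcdcdcdcdc.
Reading y = cd takes D from q2 back to q2, so after x·y·y·y the machine is still in q2, and z then leads to the accepting state q1. Hence ccdcdcdcdcdc ∈ L(D).

ccdcdcdcdcdc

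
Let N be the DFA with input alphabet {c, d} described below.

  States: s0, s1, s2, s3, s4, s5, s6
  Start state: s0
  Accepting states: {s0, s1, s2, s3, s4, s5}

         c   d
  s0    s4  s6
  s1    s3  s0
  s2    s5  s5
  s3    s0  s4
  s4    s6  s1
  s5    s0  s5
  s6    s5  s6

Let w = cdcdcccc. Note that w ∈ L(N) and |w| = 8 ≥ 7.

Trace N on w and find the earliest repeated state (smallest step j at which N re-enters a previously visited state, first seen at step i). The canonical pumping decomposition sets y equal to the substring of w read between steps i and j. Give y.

dcd

State sequence: s0 -c-> s4 -d-> s1 -c-> s3 -d-> s4 -c-> s6 -c-> s5 -c-> s0 -c-> s4
First repeat at step 4: s4 was already visited.

So i = 1, j = 4, giving x = w[0:1] = c, y = w[1:4] = dcd, z = w[4:8] = cccc.
Check: |xy| = 4 ≤ 7 and |y| = 3 ≥ 1. Reading y takes N from s4 back to s4, so every xyⁱz is accepted.
Pumping length from the standard proof: p = 7 (the number of states). The repeated state found above gives |xy| = j ≤ 7 and |y| = j − i ≥ 1.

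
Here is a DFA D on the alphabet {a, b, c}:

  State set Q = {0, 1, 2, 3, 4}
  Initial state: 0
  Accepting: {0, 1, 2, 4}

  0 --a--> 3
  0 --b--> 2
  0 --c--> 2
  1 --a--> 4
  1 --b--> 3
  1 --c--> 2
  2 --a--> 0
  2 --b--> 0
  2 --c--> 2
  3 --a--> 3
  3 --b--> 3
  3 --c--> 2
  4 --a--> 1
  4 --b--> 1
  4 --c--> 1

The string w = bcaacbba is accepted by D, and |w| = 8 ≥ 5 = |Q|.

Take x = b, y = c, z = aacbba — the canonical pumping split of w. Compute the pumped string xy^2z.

xy^2z = b·c·c·aacbba = bccaacbba.
Reading y = c takes D from 2 back to 2, so after x·y·y the machine is still in 2, and z then leads to the accepting state 0. Hence bccaacbba ∈ L(D).

bccaacbba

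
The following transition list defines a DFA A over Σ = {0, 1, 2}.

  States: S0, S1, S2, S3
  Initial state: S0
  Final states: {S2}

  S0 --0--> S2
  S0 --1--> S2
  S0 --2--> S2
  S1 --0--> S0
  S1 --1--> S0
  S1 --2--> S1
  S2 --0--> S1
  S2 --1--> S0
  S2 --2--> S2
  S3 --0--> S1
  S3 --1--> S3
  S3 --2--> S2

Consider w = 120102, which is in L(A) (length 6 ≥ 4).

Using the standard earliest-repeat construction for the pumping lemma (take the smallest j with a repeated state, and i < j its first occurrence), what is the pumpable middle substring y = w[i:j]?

State sequence: S0 -1-> S2 -2-> S2 -0-> S1 -1-> S0 -0-> S2 -2-> S2
First repeat at step 2: S2 was already visited.

So i = 1, j = 2, giving x = w[0:1] = 1, y = w[1:2] = 2, z = w[2:6] = 0102.
Check: |xy| = 2 ≤ 4 and |y| = 1 ≥ 1. Reading y takes A from S2 back to S2, so every xyⁱz is accepted.

2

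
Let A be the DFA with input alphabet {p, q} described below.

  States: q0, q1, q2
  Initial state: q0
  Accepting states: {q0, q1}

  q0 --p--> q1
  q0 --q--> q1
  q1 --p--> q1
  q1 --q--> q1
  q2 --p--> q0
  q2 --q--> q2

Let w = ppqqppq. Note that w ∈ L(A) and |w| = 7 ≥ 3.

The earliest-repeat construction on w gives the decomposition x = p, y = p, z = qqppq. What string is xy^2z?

pppqqppq

xy^2z = p·p·p·qqppq = pppqqppq.
Reading y = p takes A from q1 back to q1, so after x·y·y the machine is still in q1, and z then leads to the accepting state q1. Hence pppqqppq ∈ L(A).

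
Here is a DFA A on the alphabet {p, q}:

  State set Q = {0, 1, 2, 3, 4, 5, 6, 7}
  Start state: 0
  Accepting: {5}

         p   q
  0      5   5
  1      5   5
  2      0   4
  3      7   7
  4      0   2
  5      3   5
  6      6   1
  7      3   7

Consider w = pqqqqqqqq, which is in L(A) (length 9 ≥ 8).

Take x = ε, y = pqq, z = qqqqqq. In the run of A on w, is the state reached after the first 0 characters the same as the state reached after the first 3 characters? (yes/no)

no

State sequence: 0 -p-> 5 -q-> 5 -q-> 5

After x (step 0): 0. After xy (step 3): 5.
They differ (0 ≠ 5), so y is not a cycle from the state after x; this split is not the one the pumping-lemma construction produces, and pumping y need not keep the string in L(A).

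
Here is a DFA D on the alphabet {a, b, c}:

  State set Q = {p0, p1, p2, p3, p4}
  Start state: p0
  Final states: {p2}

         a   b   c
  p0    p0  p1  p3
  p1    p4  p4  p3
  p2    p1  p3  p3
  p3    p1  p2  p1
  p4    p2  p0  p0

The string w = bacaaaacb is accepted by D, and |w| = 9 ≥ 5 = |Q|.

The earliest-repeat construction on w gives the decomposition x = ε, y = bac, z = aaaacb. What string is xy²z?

xy^2z = ε·bac·bac·aaaacb = bacbacaaaacb.
Reading y = bac takes D from p0 back to p0, so after x·y·y the machine is still in p0, and z then leads to the accepting state p2. Hence bacbacaaaacb ∈ L(D).

bacbacaaaacb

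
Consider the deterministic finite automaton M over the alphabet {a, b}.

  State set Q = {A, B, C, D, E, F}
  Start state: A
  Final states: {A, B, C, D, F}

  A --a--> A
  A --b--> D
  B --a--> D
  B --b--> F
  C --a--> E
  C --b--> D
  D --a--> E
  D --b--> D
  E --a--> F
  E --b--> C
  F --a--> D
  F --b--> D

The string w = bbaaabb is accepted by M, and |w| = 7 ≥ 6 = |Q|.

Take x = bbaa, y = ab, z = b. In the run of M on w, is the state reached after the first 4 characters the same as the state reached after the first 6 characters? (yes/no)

no

State sequence: A -b-> D -b-> D -a-> E -a-> F -a-> D -b-> D

After x (step 4): F. After xy (step 6): D.
They differ (F ≠ D), so y is not a cycle from the state after x; this split is not the one the pumping-lemma construction produces, and pumping y need not keep the string in L(M).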